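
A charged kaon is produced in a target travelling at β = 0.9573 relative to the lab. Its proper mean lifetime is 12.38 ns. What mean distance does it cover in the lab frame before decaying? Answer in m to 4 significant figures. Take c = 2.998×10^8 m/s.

d ≈ 12.29 m

γ = 1/√(1 − 0.9573²) = 3.45905
Dilated lifetime: Δt = γτ₀ = 3.45905 × 12.38 ns = 42.8231 ns
d = vΔt = 0.9573c × 42.8231 ns = 2.86999×10^8 m/s × 4.28231×10^-8 s = 12.29 m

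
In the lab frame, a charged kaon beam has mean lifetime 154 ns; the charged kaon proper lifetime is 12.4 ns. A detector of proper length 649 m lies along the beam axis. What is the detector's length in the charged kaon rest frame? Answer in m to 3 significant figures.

L ≈ 52.3 m

Time dilation ⇒ γ = Δt/τ₀ = 154/12.4 = 12.419
Length contraction: L = L₀/γ = 649/12.419 = 52.3 m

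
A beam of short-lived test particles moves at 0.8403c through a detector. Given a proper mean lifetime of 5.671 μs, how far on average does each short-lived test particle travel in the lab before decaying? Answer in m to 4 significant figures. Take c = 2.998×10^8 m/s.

γ = 1/√(1 − 0.8403²) = 1.84460
Dilated lifetime: Δt = γτ₀ = 1.84460 × 5.671 μs = 10.4608 μs
d = vΔt = 0.8403c × 10.4608 μs = 2.51922×10^8 m/s × 1.04608×10^-5 s = 2635 m

d ≈ 2635 m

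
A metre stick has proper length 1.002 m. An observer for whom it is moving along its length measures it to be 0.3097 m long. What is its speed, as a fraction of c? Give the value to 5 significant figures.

β ≈ 0.95104

γ = L₀/L = 1.002/0.3097 = 3.235389
β = √(1 − 1/γ²) = 0.95104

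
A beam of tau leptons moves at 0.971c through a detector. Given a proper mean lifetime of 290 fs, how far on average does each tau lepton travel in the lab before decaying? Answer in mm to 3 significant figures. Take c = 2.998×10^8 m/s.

d ≈ 0.353 mm

γ = 1/√(1 − 0.971²) = 4.1827
Dilated lifetime: Δt = γτ₀ = 4.1827 × 290 fs = 1213.0 fs
d = vΔt = 0.971c × 1213.0 fs = 2.9111×10^8 m/s × 1.2130×10^-12 s = 0.353 mm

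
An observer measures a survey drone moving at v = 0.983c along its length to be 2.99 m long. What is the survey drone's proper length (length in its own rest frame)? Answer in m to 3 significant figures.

γ = 1/√(1 − 0.983²) = 5.4465
L₀ = γL = 5.4465 × 2.99 = 16.3 m

L₀ ≈ 16.3 m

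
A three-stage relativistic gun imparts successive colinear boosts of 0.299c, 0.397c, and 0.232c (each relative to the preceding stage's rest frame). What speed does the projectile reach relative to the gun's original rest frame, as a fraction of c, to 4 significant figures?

Compose boost 2: (0.397 + 0.299)/(1 + 0.397×0.299) = 0.6960/1.11870 = 0.622149
Compose boost 3: (0.232 + 0.622149)/(1 + 0.232×0.622149) = 0.854149/1.14434 = 0.7464

u ≈ 0.7464c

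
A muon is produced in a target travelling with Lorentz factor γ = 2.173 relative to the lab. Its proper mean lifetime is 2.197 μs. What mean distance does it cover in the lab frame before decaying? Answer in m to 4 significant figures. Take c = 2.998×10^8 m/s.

d ≈ 1271 m

β = √(1 − 1/γ²) = √(1 − 1/2.173²) = 0.887819
Dilated lifetime: Δt = γτ₀ = 2.173 × 2.197 μs = 4.77408 μs
d = vΔt = 0.887819c × 4.77408 μs = 2.66168×10^8 m/s × 4.77408×10^-6 s = 1271 m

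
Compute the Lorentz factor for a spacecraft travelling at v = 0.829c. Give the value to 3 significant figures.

γ = 1/√(1 − β²) = 1/√(1 − 0.829²) = 1/√(0.31276) = 1.79

γ ≈ 1.79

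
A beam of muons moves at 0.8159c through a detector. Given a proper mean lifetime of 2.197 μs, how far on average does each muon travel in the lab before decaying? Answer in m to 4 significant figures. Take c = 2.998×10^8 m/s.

γ = 1/√(1 − 0.8159²) = 1.72953
Dilated lifetime: Δt = γτ₀ = 1.72953 × 2.197 μs = 3.79977 μs
d = vΔt = 0.8159c × 3.79977 μs = 2.44607×10^8 m/s × 3.79977×10^-6 s = 929.4 m

d ≈ 929.4 m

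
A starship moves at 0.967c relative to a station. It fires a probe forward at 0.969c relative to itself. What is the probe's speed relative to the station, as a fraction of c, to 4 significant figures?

u ≈ 0.9995c

Relativistic velocity addition: u = (u' + v)/(1 + u'v/c²)
= (0.969 + 0.967)/(1 + 0.969×0.967) = 1.936/1.93702 = 0.9995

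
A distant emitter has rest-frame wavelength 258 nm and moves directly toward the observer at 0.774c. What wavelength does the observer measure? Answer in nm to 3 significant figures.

λ_obs ≈ 92.1 nm

Relativistic Doppler: λ_obs = λ_src √((1−β)/(1+β))
= 258 × √(0.22600/1.7740) = 258 × 0.35693 = 92.1 nm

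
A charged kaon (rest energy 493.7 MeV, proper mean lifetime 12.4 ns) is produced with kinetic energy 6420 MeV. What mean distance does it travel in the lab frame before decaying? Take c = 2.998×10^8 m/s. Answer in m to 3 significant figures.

γ = 1 + K/(m₀c²) = 1 + 6420/493.7 = 14.004
β = √(1 − 1/γ²) = 0.99745
Dilated lifetime: γτ₀ = 14.004 × 12.4 ns = 173.65 ns
d = βc·γτ₀ = 0.99745 × (2.998×10^8 m/s) × 1.7365×10^-7 s = 51.9 m

d ≈ 51.9 m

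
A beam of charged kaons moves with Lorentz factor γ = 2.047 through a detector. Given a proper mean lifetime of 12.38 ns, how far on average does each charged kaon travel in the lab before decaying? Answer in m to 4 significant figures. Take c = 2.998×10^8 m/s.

β = √(1 − 1/γ²) = √(1 − 1/2.047²) = 0.872553
Dilated lifetime: Δt = γτ₀ = 2.047 × 12.38 ns = 25.3419 ns
d = vΔt = 0.872553c × 25.3419 ns = 2.61591×10^8 m/s × 2.53419×10^-8 s = 6.629 m

d ≈ 6.629 m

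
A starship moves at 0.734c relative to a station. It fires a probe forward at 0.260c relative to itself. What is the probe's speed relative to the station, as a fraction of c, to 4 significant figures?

Relativistic velocity addition: u = (u' + v)/(1 + u'v/c²)
= (0.260 + 0.734)/(1 + 0.260×0.734) = 0.9940/1.19084 = 0.8347

u ≈ 0.8347c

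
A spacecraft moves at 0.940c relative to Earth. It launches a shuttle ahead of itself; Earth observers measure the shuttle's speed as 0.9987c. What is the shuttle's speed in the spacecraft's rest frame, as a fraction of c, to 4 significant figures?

Inverse velocity addition: u' = (u − v)/(1 − uv/c²)
= (0.9987 − 0.940)/(1 − 0.9987×0.940) = 0.05870/0.0612220 = 0.9588

u' ≈ 0.9588c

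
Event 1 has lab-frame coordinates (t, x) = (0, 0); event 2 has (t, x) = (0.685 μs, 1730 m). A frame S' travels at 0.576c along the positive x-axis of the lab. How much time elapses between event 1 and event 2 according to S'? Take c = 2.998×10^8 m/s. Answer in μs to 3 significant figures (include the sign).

Δt' ≈ -3.23 μs

γ = 1/√(1 − 0.576²) = 1.2233
Δt' = γ(Δt − vΔx/c²) = 1.2233 × (0.685 μs − 0.576×1730 m / (2.998×10^8 m/s))
= 1.2233 × (-2.6388 μs) = -3.23 μs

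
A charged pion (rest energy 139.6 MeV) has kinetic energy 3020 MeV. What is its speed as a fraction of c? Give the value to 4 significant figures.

γ = 1 + K/(m₀c²) = 1 + 3020/139.6 = 22.6332
β = √(1 − 1/γ²) = 0.9990

β ≈ 0.9990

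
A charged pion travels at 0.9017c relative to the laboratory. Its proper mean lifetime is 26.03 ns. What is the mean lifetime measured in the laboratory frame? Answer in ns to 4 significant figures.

γ = 1/√(1 − 0.9017²) = 2.31288
Time dilation: Δt = γτ₀ = 2.31288 × 26.03 ns = 60.20 ns

Δt ≈ 60.20 ns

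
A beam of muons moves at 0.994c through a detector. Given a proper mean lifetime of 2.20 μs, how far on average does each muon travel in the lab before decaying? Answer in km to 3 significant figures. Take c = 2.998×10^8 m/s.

d ≈ 5.99 km

γ = 1/√(1 − 0.994²) = 9.1424
Dilated lifetime: Δt = γτ₀ = 9.1424 × 2.20 μs = 20.113 μs
d = vΔt = 0.994c × 20.113 μs = 2.9800×10^8 m/s × 2.0113×10^-5 s = 5.99 km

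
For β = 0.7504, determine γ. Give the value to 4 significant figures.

γ ≈ 1.513

γ = 1/√(1 − β²) = 1/√(1 − 0.7504²) = 1/√(0.436900) = 1.513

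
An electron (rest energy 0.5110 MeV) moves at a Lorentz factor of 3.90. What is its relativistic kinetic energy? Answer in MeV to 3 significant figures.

γ = 3.90 (given)
K = (γ − 1)m₀c² = (3.90 − 1) × 0.5110 MeV = 2.9000 × 0.5110 MeV = 1.48 MeV

K ≈ 1.48 MeV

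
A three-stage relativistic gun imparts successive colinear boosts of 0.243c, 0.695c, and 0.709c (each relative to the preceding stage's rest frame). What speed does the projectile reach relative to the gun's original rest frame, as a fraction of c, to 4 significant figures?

Compose boost 2: (0.695 + 0.243)/(1 + 0.695×0.243) = 0.9380/1.16888 = 0.802474
Compose boost 3: (0.709 + 0.802474)/(1 + 0.709×0.802474) = 1.51147/1.56895 = 0.9634

u ≈ 0.9634c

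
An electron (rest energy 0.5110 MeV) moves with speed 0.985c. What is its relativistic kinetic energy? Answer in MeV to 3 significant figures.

γ = 1/√(1 − 0.985²) = 5.7953
K = (γ − 1)m₀c² = (5.7953 − 1) × 0.5110 MeV = 4.7953 × 0.5110 MeV = 2.45 MeV

K ≈ 2.45 MeV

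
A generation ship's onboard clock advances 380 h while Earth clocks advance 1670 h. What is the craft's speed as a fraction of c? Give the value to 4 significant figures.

β ≈ 0.9738

γ = Δt/τ₀ = 1670/380 = 4.39474
β = √(1 − 1/γ²) = √(1 − 1/4.39474²) = 0.9738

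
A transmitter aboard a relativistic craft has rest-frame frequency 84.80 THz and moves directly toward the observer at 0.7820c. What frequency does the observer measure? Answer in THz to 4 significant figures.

Relativistic Doppler: f_obs = f_src √((1+β)/(1−β))
= 84.80 × √(1.78200/0.218000) = 84.80 × 2.85908 = 242.4 THz

f_obs ≈ 242.4 THz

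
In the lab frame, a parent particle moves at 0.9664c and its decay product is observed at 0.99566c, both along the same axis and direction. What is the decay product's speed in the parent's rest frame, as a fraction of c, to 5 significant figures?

u' ≈ 0.77419c

Inverse velocity addition: u' = (u − v)/(1 − uv/c²)
= (0.99566 − 0.9664)/(1 − 0.99566×0.9664) = 0.029260/0.03779418 = 0.77419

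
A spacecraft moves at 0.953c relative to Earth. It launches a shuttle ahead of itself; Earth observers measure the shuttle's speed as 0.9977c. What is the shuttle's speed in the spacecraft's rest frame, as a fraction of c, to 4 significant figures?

u' ≈ 0.9087c

Inverse velocity addition: u' = (u − v)/(1 − uv/c²)
= (0.9977 − 0.953)/(1 − 0.9977×0.953) = 0.04470/0.0491919 = 0.9087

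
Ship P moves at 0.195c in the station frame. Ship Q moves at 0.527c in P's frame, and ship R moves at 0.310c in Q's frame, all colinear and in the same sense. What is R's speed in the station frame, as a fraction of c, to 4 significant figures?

Compose boost 2: (0.527 + 0.195)/(1 + 0.527×0.195) = 0.7220/1.10276 = 0.654718
Compose boost 3: (0.310 + 0.654718)/(1 + 0.310×0.654718) = 0.964718/1.20296 = 0.8020

u ≈ 0.8020c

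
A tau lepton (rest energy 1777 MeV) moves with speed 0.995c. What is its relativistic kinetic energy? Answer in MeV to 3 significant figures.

γ = 1/√(1 − 0.995²) = 10.013
K = (γ − 1)m₀c² = (10.013 − 1) × 1777 MeV = 9.0125 × 1777 MeV = 16000 MeV

K ≈ 16000 MeV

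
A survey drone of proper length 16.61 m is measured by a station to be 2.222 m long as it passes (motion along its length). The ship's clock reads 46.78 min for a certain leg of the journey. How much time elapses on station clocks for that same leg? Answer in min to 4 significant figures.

Length contraction ⇒ γ = L₀/L = 16.61/2.222 = 7.47525
Time dilation: Δt = γτ₀ = 7.47525 × 46.78 min = 349.7 min

Δt ≈ 349.7 min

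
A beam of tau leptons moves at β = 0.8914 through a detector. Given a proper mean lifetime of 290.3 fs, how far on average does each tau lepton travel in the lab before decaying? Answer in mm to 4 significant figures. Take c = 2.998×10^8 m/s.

γ = 1/√(1 − 0.8914²) = 2.20645
Dilated lifetime: Δt = γτ₀ = 2.20645 × 290.3 fs = 640.531 fs
d = vΔt = 0.8914c × 640.531 fs = 2.67242×10^8 m/s × 6.40531×10^-13 s = 0.1712 mm

d ≈ 0.1712 mm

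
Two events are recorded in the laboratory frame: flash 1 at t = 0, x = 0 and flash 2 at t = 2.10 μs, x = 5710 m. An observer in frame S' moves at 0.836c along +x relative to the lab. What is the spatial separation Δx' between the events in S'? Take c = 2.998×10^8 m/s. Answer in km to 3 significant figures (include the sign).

Δx' ≈ 9.45 km

γ = 1/√(1 − 0.836²) = 1.8224
Δx' = γ(Δx − vΔt) = 1.8224 × (5710 m − 0.836×(2.998×10^8 m/s)×2.10×10^-6 s)
= 1.8224 × (5183.7 m) = 9.45 km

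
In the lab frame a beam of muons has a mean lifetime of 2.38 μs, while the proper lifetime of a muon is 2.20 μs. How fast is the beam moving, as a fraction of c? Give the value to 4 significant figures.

γ = Δt/τ₀ = 2.38/2.20 = 1.08182
β = √(1 − 1/γ²) = √(1 − 1/1.08182²) = 0.3815

β ≈ 0.3815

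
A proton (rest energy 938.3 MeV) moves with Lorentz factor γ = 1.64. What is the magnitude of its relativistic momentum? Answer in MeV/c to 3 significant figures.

p ≈ 1220 MeV/c

β = √(1 − 1/γ²) = √(1 − 1/1.64²) = 0.79259
p = γβm₀c = 1.64 × 0.79259 × 938.3 MeV/c = 1220 MeV/c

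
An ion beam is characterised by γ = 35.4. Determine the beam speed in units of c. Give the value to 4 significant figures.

β ≈ 0.9996

β = √(1 − 1/γ²) = √(1 − 1/35.4²) = √(0.999202) = 0.9996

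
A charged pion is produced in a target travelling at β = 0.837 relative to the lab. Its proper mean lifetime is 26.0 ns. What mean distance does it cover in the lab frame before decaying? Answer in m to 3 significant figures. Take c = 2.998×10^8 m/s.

γ = 1/√(1 − 0.837²) = 1.8275
Dilated lifetime: Δt = γτ₀ = 1.8275 × 26.0 ns = 47.514 ns
d = vΔt = 0.837c × 47.514 ns = 2.5093×10^8 m/s × 4.7514×10^-8 s = 11.9 m

d ≈ 11.9 m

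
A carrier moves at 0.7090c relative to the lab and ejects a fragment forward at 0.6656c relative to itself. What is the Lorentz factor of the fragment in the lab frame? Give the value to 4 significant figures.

u_lab = (0.6656 + 0.7090)/(1 + 0.6656×0.7090) = 1.3746/1.471910 = 0.9338884
γ = 1/√(1 − 0.9338884²) = 2.797

γ ≈ 2.797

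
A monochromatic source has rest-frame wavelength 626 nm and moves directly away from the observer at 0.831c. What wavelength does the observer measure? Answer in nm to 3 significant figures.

Relativistic Doppler: λ_obs = λ_src √((1+β)/(1−β))
= 626 × √(1.8310/0.16900) = 626 × 3.2916 = 2060 nm

λ_obs ≈ 2060 nm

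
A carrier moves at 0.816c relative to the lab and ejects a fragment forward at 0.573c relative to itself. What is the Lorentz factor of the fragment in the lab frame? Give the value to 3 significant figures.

γ ≈ 3.10

u_lab = (0.573 + 0.816)/(1 + 0.573×0.816) = 1.389/1.46757 = 0.946464
γ = 1/√(1 − 0.946464²) = 3.10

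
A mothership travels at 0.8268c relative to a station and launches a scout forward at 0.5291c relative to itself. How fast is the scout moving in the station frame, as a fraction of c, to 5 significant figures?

Compose boost 2: (0.5291 + 0.8268)/(1 + 0.5291×0.8268) = 1.3559/1.437460 = 0.94326

u ≈ 0.94326c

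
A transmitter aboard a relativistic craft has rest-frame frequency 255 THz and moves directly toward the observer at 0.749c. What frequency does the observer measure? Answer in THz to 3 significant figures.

Relativistic Doppler: f_obs = f_src √((1+β)/(1−β))
= 255 × √(1.7490/0.25100) = 255 × 2.6397 = 673 THz

f_obs ≈ 673 THz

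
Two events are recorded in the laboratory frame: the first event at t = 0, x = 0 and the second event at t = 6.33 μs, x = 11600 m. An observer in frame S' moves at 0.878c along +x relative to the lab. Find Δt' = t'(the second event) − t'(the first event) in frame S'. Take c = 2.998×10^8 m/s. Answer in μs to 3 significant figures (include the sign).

γ = 1/√(1 − 0.878²) = 2.0892
Δt' = γ(Δt − vΔx/c²) = 2.0892 × (6.33 μs − 0.878×11600 m / (2.998×10^8 m/s))
= 2.0892 × (-27.642 μs) = -57.7 μs

Δt' ≈ -57.7 μs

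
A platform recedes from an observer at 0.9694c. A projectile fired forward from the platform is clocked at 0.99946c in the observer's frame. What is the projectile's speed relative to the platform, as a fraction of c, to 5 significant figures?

u' ≈ 0.96583c

Inverse velocity addition: u' = (u − v)/(1 − uv/c²)
= (0.99946 − 0.9694)/(1 − 0.99946×0.9694) = 0.030060/0.03112348 = 0.96583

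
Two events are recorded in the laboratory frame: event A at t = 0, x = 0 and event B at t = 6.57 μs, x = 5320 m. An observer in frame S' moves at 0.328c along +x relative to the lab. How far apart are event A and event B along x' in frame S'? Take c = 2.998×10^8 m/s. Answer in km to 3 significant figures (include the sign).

γ = 1/√(1 − 0.328²) = 1.0586
Δx' = γ(Δx − vΔt) = 1.0586 × (5320 m − 0.328×(2.998×10^8 m/s)×6.57×10^-6 s)
= 1.0586 × (4673.9 m) = 4.95 km

Δx' ≈ 4.95 km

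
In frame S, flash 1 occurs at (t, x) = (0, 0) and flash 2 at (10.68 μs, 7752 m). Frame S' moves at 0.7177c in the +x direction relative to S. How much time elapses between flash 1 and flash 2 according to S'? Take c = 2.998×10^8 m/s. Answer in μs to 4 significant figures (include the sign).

γ = 1/√(1 − 0.7177²) = 1.43605
Δt' = γ(Δt − vΔx/c²) = 1.43605 × (10.68 μs − 0.7177×7752 m / (2.998×10^8 m/s))
= 1.43605 × (-7.87774 μs) = -11.31 μs

Δt' ≈ -11.31 μs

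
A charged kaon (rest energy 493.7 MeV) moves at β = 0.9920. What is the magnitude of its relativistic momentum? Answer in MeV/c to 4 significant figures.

γ = 1/√(1 − 0.9920²) = 7.92155
p = γβm₀c = 7.92155 × 0.9920 × 493.7 MeV/c = 3880 MeV/c

p ≈ 3880 MeV/c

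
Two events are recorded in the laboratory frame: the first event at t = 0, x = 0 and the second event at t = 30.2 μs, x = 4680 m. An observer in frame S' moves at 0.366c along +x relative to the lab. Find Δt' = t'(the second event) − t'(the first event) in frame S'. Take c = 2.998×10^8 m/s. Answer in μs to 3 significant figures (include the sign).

γ = 1/√(1 − 0.366²) = 1.0746
Δt' = γ(Δt − vΔx/c²) = 1.0746 × (30.2 μs − 0.366×4680 m / (2.998×10^8 m/s))
= 1.0746 × (24.487 μs) = 26.3 μs

Δt' ≈ 26.3 μs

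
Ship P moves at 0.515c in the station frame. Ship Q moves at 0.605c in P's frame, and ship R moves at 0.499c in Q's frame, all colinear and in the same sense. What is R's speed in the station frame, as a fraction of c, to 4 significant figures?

Compose boost 2: (0.605 + 0.515)/(1 + 0.605×0.515) = 1.120/1.31157 = 0.853935
Compose boost 3: (0.499 + 0.853935)/(1 + 0.499×0.853935) = 1.35294/1.42611 = 0.9487

u ≈ 0.9487c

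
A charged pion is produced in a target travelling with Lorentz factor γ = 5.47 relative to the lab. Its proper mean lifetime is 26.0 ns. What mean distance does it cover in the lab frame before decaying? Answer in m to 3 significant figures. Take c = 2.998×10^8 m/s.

d ≈ 41.9 m

β = √(1 − 1/γ²) = √(1 − 1/5.47²) = 0.98315
Dilated lifetime: Δt = γτ₀ = 5.47 × 26.0 ns = 142.22 ns
d = vΔt = 0.98315c × 142.22 ns = 2.9475×10^8 m/s × 1.4222×10^-7 s = 41.9 m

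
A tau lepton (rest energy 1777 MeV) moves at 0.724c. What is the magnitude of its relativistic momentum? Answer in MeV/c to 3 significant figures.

p ≈ 1870 MeV/c

γ = 1/√(1 − 0.724²) = 1.4497
p = γβm₀c = 1.4497 × 0.724 × 1777 MeV/c = 1870 MeV/c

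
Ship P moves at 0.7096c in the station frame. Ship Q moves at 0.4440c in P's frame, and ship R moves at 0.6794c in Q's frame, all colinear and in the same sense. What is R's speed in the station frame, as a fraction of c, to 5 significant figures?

Compose boost 2: (0.4440 + 0.7096)/(1 + 0.4440×0.7096) = 1.1536/1.315062 = 0.8772207
Compose boost 3: (0.6794 + 0.8772207)/(1 + 0.6794×0.8772207) = 1.556621/1.595984 = 0.97534

u ≈ 0.97534c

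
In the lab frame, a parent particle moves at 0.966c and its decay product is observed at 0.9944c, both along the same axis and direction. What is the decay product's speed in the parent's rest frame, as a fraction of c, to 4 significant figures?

Inverse velocity addition: u' = (u − v)/(1 − uv/c²)
= (0.9944 − 0.966)/(1 − 0.9944×0.966) = 0.02840/0.0394096 = 0.7206

u' ≈ 0.7206c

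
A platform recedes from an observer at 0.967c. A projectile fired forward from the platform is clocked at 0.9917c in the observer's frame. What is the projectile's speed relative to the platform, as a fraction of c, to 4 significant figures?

Inverse velocity addition: u' = (u − v)/(1 − uv/c²)
= (0.9917 − 0.967)/(1 − 0.9917×0.967) = 0.02470/0.0410261 = 0.6021

u' ≈ 0.6021c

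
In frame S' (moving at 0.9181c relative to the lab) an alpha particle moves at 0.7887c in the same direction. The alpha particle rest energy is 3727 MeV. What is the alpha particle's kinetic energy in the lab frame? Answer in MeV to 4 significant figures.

K ≈ 22640 MeV

u_lab = (0.7887 + 0.9181)/(1 + 0.7887×0.9181) = 0.9899626
γ = 1/√(1 − 0.9899626²) = 7.07567
K = (γ − 1)m₀c² = (7.07567 − 1) × 3727 = 6.07567 × 3727 = 22640 MeV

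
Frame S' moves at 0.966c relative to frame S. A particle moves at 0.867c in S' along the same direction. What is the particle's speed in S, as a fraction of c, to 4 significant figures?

u ≈ 0.9975c

Relativistic velocity addition: u = (u' + v)/(1 + u'v/c²)
= (0.867 + 0.966)/(1 + 0.867×0.966) = 1.833/1.83752 = 0.9975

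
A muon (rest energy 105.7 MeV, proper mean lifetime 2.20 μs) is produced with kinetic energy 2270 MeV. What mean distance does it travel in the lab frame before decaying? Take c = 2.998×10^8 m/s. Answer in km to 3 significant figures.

γ = 1 + K/(m₀c²) = 1 + 2270/105.7 = 22.476
β = √(1 − 1/γ²) = 0.99901
Dilated lifetime: γτ₀ = 22.476 × 2.20 μs = 49.447 μs
d = βc·γτ₀ = 0.99901 × (2.998×10^8 m/s) × 4.9447×10^-5 s = 14.8 km

d ≈ 14.8 km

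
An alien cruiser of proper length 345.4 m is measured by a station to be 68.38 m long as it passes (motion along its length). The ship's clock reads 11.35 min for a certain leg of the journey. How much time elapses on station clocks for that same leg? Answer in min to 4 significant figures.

Length contraction ⇒ γ = L₀/L = 345.4/68.38 = 5.05118
Time dilation: Δt = γτ₀ = 5.05118 × 11.35 min = 57.33 min

Δt ≈ 57.33 min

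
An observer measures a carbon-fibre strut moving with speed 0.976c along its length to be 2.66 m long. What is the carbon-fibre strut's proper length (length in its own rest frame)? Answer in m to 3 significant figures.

L₀ ≈ 12.2 m

γ = 1/√(1 − 0.976²) = 4.5920
L₀ = γL = 4.5920 × 2.66 = 12.2 m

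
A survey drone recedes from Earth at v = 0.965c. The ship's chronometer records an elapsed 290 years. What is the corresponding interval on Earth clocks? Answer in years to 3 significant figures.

Δt ≈ 1110 years

γ = 1/√(1 − 0.965²) = 3.8132
Time dilation: Δt = γτ₀ = 3.8132 × 290 years = 1110 years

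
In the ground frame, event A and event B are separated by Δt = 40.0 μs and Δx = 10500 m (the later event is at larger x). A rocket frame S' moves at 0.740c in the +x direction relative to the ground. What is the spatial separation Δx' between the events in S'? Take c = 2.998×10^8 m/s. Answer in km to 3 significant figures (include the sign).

γ = 1/√(1 − 0.740²) = 1.4868
Δx' = γ(Δx − vΔt) = 1.4868 × (10500 m − 0.740×(2.998×10^8 m/s)×40.0×10^-6 s)
= 1.4868 × (1625.9 m) = 2.42 km

Δx' ≈ 2.42 km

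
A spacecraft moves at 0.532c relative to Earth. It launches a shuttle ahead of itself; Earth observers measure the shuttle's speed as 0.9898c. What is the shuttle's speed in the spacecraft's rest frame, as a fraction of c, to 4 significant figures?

Inverse velocity addition: u' = (u − v)/(1 − uv/c²)
= (0.9898 − 0.532)/(1 − 0.9898×0.532) = 0.4578/0.473426 = 0.9670

u' ≈ 0.9670c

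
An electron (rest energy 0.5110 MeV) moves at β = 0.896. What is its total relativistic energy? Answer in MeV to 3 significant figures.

γ = 1/√(1 − 0.896²) = 2.2520
E = γm₀c² = 2.2520 × 0.5110 MeV = 1.15 MeV

E ≈ 1.15 MeV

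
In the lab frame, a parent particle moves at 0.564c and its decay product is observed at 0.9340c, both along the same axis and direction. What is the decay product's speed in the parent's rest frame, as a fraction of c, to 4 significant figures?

u' ≈ 0.7819c

Inverse velocity addition: u' = (u − v)/(1 − uv/c²)
= (0.9340 − 0.564)/(1 − 0.9340×0.564) = 0.3700/0.473224 = 0.7819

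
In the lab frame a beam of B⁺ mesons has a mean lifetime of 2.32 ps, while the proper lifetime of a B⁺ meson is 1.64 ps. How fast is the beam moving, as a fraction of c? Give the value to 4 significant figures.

γ = Δt/τ₀ = 2.32/1.64 = 1.41463
β = √(1 − 1/γ²) = √(1 − 1/1.41463²) = 0.7073

β ≈ 0.7073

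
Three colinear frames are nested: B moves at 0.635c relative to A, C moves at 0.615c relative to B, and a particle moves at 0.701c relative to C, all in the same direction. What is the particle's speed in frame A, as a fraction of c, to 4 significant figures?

Compose boost 2: (0.615 + 0.635)/(1 + 0.615×0.635) = 1.250/1.39053 = 0.898941
Compose boost 3: (0.701 + 0.898941)/(1 + 0.701×0.898941) = 1.59994/1.63016 = 0.9815

u ≈ 0.9815c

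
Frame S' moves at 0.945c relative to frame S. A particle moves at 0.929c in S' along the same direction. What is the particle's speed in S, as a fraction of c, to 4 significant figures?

u ≈ 0.9979c

Relativistic velocity addition: u = (u' + v)/(1 + u'v/c²)
= (0.929 + 0.945)/(1 + 0.929×0.945) = 1.874/1.87791 = 0.9979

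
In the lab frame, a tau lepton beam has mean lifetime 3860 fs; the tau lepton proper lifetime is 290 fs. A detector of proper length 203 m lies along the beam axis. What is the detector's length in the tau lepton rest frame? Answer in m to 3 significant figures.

Time dilation ⇒ γ = Δt/τ₀ = 3860/290 = 13.310
Length contraction: L = L₀/γ = 203/13.310 = 15.3 m

L ≈ 15.3 m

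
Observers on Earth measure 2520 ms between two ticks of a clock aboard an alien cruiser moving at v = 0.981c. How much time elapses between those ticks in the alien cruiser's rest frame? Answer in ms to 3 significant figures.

τ₀ ≈ 489 ms

γ = 1/√(1 − 0.981²) = 5.1544
Proper time: τ₀ = Δt/γ = 2520/5.1544 = 489 ms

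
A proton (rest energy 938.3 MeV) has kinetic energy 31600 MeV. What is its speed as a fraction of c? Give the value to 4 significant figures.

γ = 1 + K/(m₀c²) = 1 + 31600/938.3 = 34.6779
β = √(1 − 1/γ²) = 0.9996

β ≈ 0.9996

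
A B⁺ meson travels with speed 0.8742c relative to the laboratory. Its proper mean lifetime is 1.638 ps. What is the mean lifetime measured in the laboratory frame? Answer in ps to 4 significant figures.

γ = 1/√(1 − 0.8742²) = 2.05945
Time dilation: Δt = γτ₀ = 2.05945 × 1.638 ps = 3.373 ps

Δt ≈ 3.373 ps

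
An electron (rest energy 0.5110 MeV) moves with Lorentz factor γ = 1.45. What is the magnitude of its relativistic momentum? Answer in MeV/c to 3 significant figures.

β = √(1 − 1/γ²) = √(1 − 1/1.45²) = 0.72414
p = γβm₀c = 1.45 × 0.72414 × 0.5110 MeV/c = 0.537 MeV/c

p ≈ 0.537 MeV/c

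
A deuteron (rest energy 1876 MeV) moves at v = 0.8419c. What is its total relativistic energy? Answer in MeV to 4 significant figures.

γ = 1/√(1 − 0.8419²) = 1.85311
E = γm₀c² = 1.85311 × 1876 MeV = 3476 MeV

E ≈ 3476 MeV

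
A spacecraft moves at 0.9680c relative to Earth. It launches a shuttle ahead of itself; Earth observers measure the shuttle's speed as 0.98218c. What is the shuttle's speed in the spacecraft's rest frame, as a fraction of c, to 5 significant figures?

Inverse velocity addition: u' = (u − v)/(1 − uv/c²)
= (0.98218 − 0.9680)/(1 − 0.98218×0.9680) = 0.014180/0.04924976 = 0.28792

u' ≈ 0.28792c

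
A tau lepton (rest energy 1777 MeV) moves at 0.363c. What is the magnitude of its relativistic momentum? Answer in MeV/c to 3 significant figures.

γ = 1/√(1 − 0.363²) = 1.0732
p = γβm₀c = 1.0732 × 0.363 × 1777 MeV/c = 692 MeV/c

p ≈ 692 MeV/c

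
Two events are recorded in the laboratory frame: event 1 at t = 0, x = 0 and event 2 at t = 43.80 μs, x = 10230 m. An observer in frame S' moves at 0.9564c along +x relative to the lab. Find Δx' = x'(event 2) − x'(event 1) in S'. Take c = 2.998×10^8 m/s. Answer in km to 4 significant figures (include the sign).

γ = 1/√(1 − 0.9564²) = 3.42395
Δx' = γ(Δx − vΔt) = 3.42395 × (10230 m − 0.9564×(2.998×10^8 m/s)×43.80×10^-6 s)
= 3.42395 × (-2328.72 m) = -7.973 km

Δx' ≈ -7.973 km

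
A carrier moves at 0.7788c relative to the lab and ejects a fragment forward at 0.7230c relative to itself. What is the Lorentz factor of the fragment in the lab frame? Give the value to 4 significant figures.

γ ≈ 3.607

u_lab = (0.7230 + 0.7788)/(1 + 0.7230×0.7788) = 1.5018/1.563072 = 0.9608000
γ = 1/√(1 − 0.9608000²) = 3.607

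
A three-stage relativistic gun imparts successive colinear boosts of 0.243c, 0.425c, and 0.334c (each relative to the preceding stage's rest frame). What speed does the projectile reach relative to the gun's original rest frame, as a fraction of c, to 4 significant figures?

u ≈ 0.7814c

Compose boost 2: (0.425 + 0.243)/(1 + 0.425×0.243) = 0.6680/1.10328 = 0.605470
Compose boost 3: (0.334 + 0.605470)/(1 + 0.334×0.605470) = 0.939470/1.20223 = 0.7814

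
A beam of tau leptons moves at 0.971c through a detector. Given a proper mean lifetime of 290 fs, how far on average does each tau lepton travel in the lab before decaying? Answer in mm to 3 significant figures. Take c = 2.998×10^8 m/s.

d ≈ 0.353 mm

γ = 1/√(1 − 0.971²) = 4.1827
Dilated lifetime: Δt = γτ₀ = 4.1827 × 290 fs = 1213.0 fs
d = vΔt = 0.971c × 1213.0 fs = 2.9111×10^8 m/s × 1.2130×10^-12 s = 0.353 mm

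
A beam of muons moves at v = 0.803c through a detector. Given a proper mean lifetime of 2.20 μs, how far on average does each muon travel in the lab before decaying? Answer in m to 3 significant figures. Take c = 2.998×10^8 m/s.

d ≈ 889 m

γ = 1/√(1 − 0.803²) = 1.6779
Dilated lifetime: Δt = γτ₀ = 1.6779 × 2.20 μs = 3.6914 μs
d = vΔt = 0.803c × 3.6914 μs = 2.4074×10^8 m/s × 3.6914×10^-6 s = 889 m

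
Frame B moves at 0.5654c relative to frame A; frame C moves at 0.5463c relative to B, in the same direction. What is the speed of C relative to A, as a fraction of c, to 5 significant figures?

u ≈ 0.84935c

Compose boost 2: (0.5463 + 0.5654)/(1 + 0.5463×0.5654) = 1.1117/1.308878 = 0.84935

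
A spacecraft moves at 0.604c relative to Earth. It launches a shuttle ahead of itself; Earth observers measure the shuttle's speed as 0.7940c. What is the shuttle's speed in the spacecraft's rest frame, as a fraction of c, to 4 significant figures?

u' ≈ 0.3651c

Inverse velocity addition: u' = (u − v)/(1 − uv/c²)
= (0.7940 − 0.604)/(1 − 0.7940×0.604) = 0.1900/0.520424 = 0.3651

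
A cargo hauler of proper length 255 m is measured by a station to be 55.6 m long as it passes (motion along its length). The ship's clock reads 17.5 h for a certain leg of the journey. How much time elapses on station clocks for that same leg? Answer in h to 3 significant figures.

Δt ≈ 80.3 h

Length contraction ⇒ γ = L₀/L = 255/55.6 = 4.5863
Time dilation: Δt = γτ₀ = 4.5863 × 17.5 h = 80.3 h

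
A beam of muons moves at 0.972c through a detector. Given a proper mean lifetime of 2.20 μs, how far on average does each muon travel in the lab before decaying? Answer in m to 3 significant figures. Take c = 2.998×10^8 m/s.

γ = 1/√(1 − 0.972²) = 4.2557
Dilated lifetime: Δt = γτ₀ = 4.2557 × 2.20 μs = 9.3625 μs
d = vΔt = 0.972c × 9.3625 μs = 2.9141×10^8 m/s × 9.3625×10^-6 s = 2730 m

d ≈ 2730 m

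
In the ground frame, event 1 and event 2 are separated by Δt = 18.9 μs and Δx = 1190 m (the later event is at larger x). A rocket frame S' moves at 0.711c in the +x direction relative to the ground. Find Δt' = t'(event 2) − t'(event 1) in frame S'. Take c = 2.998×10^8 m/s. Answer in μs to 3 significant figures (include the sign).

γ = 1/√(1 − 0.711²) = 1.4221
Δt' = γ(Δt − vΔx/c²) = 1.4221 × (18.9 μs − 0.711×1190 m / (2.998×10^8 m/s))
= 1.4221 × (16.078 μs) = 22.9 μs

Δt' ≈ 22.9 μs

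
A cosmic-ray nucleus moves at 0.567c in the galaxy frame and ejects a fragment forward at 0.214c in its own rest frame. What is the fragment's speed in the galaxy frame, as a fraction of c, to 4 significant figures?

u ≈ 0.6965c

Compose boost 2: (0.214 + 0.567)/(1 + 0.214×0.567) = 0.7810/1.12134 = 0.6965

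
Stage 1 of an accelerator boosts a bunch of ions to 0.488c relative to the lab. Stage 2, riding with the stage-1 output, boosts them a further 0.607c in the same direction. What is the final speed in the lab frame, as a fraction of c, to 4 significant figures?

Compose boost 2: (0.607 + 0.488)/(1 + 0.607×0.488) = 1.095/1.29622 = 0.8448

u ≈ 0.8448c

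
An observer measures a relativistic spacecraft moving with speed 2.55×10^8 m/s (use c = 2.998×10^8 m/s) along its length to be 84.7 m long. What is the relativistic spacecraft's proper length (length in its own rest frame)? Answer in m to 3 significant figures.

L₀ ≈ 161 m

β = v/c = 2.55×10^8 / 2.998×10^8 = 0.85057
γ = 1/√(1 − 0.85057²) = 1.9016
L₀ = γL = 1.9016 × 84.7 = 161 m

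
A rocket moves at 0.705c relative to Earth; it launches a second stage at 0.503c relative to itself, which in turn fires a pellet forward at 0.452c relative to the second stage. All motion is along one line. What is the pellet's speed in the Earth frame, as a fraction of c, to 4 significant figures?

u ≈ 0.9577c

Compose boost 2: (0.503 + 0.705)/(1 + 0.503×0.705) = 1.208/1.35461 = 0.891766
Compose boost 3: (0.452 + 0.891766)/(1 + 0.452×0.891766) = 1.34377/1.40308 = 0.9577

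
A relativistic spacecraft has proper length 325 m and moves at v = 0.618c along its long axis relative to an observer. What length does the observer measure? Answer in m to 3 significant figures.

L ≈ 256 m

γ = 1/√(1 − 0.618²) = 1.2720
Length contraction: L = L₀/γ = 325/1.2720 = 256 m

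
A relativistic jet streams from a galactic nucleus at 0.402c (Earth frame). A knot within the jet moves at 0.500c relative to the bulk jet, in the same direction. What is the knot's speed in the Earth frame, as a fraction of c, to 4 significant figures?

Relativistic velocity addition: u = (u' + v)/(1 + u'v/c²)
= (0.500 + 0.402)/(1 + 0.500×0.402) = 0.9020/1.20100 = 0.7510

u ≈ 0.7510c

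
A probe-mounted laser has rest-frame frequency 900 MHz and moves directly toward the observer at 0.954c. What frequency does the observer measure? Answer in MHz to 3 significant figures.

f_obs ≈ 5870 MHz

Relativistic Doppler: f_obs = f_src √((1+β)/(1−β))
= 900 × √(1.9540/0.046000) = 900 × 6.5175 = 5870 MHz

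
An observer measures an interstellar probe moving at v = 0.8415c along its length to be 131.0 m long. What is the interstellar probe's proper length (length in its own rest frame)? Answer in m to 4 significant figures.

γ = 1/√(1 − 0.8415²) = 1.85097
L₀ = γL = 1.85097 × 131.0 = 242.5 m

L₀ ≈ 242.5 m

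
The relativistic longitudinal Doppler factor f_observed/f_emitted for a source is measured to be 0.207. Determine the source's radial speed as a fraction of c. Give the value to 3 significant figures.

β ≈ 0.918

f_obs/f_src = √((1−β)/(1+β)) = 0.207  ⇒  (1−β)/(1+β) = 0.042849
β = |1 − D²|/(1 + D²) = |1 − 0.042849|/(1 + 0.042849) = 0.918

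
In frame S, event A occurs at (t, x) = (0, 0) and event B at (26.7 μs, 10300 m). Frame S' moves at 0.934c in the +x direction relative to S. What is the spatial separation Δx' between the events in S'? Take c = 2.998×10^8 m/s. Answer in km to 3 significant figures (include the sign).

γ = 1/√(1 − 0.934²) = 2.7990
Δx' = γ(Δx − vΔt) = 2.7990 × (10300 m − 0.934×(2.998×10^8 m/s)×26.7×10^-6 s)
= 2.7990 × (2823.6 m) = 7.90 km

Δx' ≈ 7.90 km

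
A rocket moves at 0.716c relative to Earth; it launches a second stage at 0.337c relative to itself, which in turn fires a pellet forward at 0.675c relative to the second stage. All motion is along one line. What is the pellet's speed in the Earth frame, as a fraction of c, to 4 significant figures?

u ≈ 0.9687c

Compose boost 2: (0.337 + 0.716)/(1 + 0.337×0.716) = 1.053/1.24129 = 0.848310
Compose boost 3: (0.675 + 0.848310)/(1 + 0.675×0.848310) = 1.52331/1.57261 = 0.9687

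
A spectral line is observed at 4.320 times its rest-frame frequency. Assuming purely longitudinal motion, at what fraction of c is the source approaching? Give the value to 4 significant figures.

f_obs/f_src = √((1+β)/(1−β)) = 4.320  ⇒  (1+β)/(1−β) = 18.6624
β = |1 − D²|/(1 + D²) = |1 − 18.6624|/(1 + 18.6624) = 0.8983

β ≈ 0.8983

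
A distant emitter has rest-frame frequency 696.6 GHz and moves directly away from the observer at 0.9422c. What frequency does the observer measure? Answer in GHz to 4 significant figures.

Relativistic Doppler: f_obs = f_src √((1−β)/(1+β))
= 696.6 × √(0.0578000/1.94220) = 696.6 × 0.172511 = 120.2 GHz

f_obs ≈ 120.2 GHz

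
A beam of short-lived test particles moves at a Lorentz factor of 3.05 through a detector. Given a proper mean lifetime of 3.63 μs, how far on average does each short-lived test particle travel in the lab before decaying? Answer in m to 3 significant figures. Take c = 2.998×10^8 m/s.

β = √(1 − 1/γ²) = √(1 − 1/3.05²) = 0.94472
Dilated lifetime: Δt = γτ₀ = 3.05 × 3.63 μs = 11.071 μs
d = vΔt = 0.94472c × 11.071 μs = 2.8323×10^8 m/s × 1.1071×10^-5 s = 3140 m

d ≈ 3140 m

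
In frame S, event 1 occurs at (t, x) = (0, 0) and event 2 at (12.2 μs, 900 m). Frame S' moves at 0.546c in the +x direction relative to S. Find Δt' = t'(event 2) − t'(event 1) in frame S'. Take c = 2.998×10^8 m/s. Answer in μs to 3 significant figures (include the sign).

Δt' ≈ 12.6 μs

γ = 1/√(1 − 0.546²) = 1.1936
Δt' = γ(Δt − vΔx/c²) = 1.1936 × (12.2 μs − 0.546×900 m / (2.998×10^8 m/s))
= 1.1936 × (10.561 μs) = 12.6 μs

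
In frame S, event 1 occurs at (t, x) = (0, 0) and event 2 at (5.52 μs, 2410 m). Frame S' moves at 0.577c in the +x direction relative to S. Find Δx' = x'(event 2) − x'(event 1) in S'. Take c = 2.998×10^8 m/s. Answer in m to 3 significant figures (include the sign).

Δx' ≈ 1780 m

γ = 1/√(1 − 0.577²) = 1.2244
Δx' = γ(Δx − vΔt) = 1.2244 × (2410 m − 0.577×(2.998×10^8 m/s)×5.52×10^-6 s)
= 1.2244 × (1455.1 m) = 1780 m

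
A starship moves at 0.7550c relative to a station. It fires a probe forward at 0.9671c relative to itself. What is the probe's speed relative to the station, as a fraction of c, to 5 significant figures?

Relativistic velocity addition: u = (u' + v)/(1 + u'v/c²)
= (0.9671 + 0.7550)/(1 + 0.9671×0.7550) = 1.7221/1.730160 = 0.99534

u ≈ 0.99534c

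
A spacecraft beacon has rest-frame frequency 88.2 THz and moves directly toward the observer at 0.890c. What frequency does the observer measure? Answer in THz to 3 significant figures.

Relativistic Doppler: f_obs = f_src √((1+β)/(1−β))
= 88.2 × √(1.8900/0.11000) = 88.2 × 4.1451 = 366 THz

f_obs ≈ 366 THz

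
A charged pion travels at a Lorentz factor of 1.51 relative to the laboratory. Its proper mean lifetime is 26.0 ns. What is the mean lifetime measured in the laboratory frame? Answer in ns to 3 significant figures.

γ = 1.51 (given)
Time dilation: Δt = γτ₀ = 1.51 × 26.0 ns = 39.3 ns

Δt ≈ 39.3 ns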